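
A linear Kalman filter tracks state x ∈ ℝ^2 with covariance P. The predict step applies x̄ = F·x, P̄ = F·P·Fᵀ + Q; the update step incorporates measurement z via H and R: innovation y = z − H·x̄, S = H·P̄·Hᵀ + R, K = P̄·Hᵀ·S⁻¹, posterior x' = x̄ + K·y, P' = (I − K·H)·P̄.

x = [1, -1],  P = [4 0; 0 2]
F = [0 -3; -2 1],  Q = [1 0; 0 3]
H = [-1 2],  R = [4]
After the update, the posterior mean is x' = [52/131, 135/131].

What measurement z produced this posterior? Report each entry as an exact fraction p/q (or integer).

z = [2]

x̄ = F·x = [3, -3]
P̄ = F·P·Fᵀ + Q = [19 -6; -6 21]
S = H·P̄·Hᵀ + R = [131]
K = P̄·Hᵀ·S⁻¹ = [-31/131; 48/131]
x' − x̄ = [-341/131, 528/131] = K·y
y = (KᵀK)⁻¹·Kᵀ·(x' − x̄) = [11]
z = y + H·x̄ = [11] + [-9] = [2]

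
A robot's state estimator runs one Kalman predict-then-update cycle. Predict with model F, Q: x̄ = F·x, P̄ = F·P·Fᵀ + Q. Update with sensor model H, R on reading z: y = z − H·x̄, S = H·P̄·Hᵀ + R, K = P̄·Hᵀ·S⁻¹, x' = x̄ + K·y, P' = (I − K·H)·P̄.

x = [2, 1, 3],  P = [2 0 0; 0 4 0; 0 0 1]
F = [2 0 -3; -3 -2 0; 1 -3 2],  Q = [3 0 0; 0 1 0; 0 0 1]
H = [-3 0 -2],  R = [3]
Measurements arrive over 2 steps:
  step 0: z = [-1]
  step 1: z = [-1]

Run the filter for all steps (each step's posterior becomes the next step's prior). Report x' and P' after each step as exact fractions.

step 0: x̄ = F·x = [-5, -8, 5]
step 0: P̄ = F·P·Fᵀ + Q = [20 -12 -2; -12 35 18; -2 18 43]
step 0: y = z − H·x̄ = [-6]
step 0: S = H·P̄·Hᵀ + R = [331]
step 0: K = P̄·Hᵀ·S⁻¹ = [-56/331; 0; -80/331]
step 0: x' = x̄ + K·y = [-1319/331, -8, 2135/331]
step 0: P' = (I − K·H)·P̄ = [3484/331 -12 -5142/331; -12 35 18; -5142/331 18 7833/331]
step 1: x̄ = F·x = [-9043/331, 9253/331, 10895/331]
step 1: P̄ = F·P·Fᵀ + Q = [147130/331 -15546/331 32282/331; -15546/331 30363/331 38274/331; 32282/331 38274/331 71180/331]
step 1: y = z − H·x̄ = [-5670/331]
step 1: S = H·P̄·Hᵀ + R = [1997267/331]
step 1: K = P̄·Hᵀ·S⁻¹ = [-505954/1997267; -29910/1997267; -239206/1997267]
step 1: x' = x̄ + K·y = [-45898871/1997267, 56345321/1997267, 69838435/1997267]
step 1: P' = (I − K·H)·P̄ = [114406174/1997267 -139524462/1997267 -170850330/1997267; -139524462/1997267 180508791/1997267 209331558/1997267; -170850330/1997267 209331558/1997267 256634304/1997267]

step 0: x' = [-1319/331, -8, 2135/331], P' = [3484/331 -12 -5142/331; -12 35 18; -5142/331 18 7833/331]
step 1: x' = [-45898871/1997267, 56345321/1997267, 69838435/1997267], P' = [114406174/1997267 -139524462/1997267 -170850330/1997267; -139524462/1997267 180508791/1997267 209331558/1997267; -170850330/1997267 209331558/1997267 256634304/1997267]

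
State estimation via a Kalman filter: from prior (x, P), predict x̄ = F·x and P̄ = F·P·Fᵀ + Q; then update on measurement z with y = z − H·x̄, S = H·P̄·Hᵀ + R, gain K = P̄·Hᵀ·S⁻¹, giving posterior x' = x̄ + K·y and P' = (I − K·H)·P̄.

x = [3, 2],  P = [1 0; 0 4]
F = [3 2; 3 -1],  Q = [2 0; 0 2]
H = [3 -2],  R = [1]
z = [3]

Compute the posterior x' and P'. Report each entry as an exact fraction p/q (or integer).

x̄ = F·x = [13, 7]
P̄ = F·P·Fᵀ + Q = [27 1; 1 15]
y = z − H·x̄ = [-22]
S = H·P̄·Hᵀ + R = [292]
K = P̄·Hᵀ·S⁻¹ = [79/292; -27/292]
x' = x̄ + K·y = [1029/146, 1319/146]
P' = (I − K·H)·P̄ = [1643/292 2425/292; 2425/292 3651/292]

x' = [1029/146, 1319/146]
P' = [1643/292 2425/292; 2425/292 3651/292]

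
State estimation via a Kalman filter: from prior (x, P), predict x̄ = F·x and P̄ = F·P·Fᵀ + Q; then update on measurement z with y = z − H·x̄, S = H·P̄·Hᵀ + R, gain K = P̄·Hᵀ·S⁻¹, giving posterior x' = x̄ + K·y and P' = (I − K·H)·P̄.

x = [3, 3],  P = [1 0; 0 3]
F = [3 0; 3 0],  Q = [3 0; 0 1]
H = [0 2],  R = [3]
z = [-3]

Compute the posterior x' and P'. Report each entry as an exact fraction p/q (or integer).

x' = [9/43, -33/43]
P' = [192/43 27/43; 27/43 30/43]

x̄ = F·x = [9, 9]
P̄ = F·P·Fᵀ + Q = [12 9; 9 10]
y = z − H·x̄ = [-21]
S = H·P̄·Hᵀ + R = [43]
K = P̄·Hᵀ·S⁻¹ = [18/43; 20/43]
x' = x̄ + K·y = [9/43, -33/43]
P' = (I − K·H)·P̄ = [192/43 27/43; 27/43 30/43]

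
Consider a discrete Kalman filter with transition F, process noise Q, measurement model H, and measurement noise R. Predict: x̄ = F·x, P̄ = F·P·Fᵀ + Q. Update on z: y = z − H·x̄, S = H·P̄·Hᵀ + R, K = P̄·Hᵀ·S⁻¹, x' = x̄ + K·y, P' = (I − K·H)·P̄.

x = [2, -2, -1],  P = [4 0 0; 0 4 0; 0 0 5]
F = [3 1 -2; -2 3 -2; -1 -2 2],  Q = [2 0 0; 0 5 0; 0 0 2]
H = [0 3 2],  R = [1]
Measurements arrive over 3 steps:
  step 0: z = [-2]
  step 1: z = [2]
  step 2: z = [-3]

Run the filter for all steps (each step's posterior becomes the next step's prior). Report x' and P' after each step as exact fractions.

step 0: x̄ = F·x = [6, -8, 0]
step 0: P̄ = F·P·Fᵀ + Q = [62 8 -40; 8 77 -36; -40 -36 42]
step 0: y = z − H·x̄ = [22]
step 0: S = H·P̄·Hᵀ + R = [430]
step 0: K = P̄·Hᵀ·S⁻¹ = [-28/215; 159/430; -12/215]
step 0: x' = x̄ + K·y = [674/215, 29/215, -264/215]
step 0: P' = (I − K·H)·P̄ = [11762/215 6172/215 -9272/215; 6172/215 7829/430 -5832/215; -9272/215 -5832/215 8742/215]
step 1: x̄ = F·x = [2579/215, -733/215, -252/43]
step 1: P̄ = F·P·Fᵀ + Q = [633589/430 169087/430 -46091/43; 169087/430 80131/430 -13707/43; -46091/43 -13707/43 34250/43]
step 1: y = z − H·x̄ = [5149/215]
step 1: S = H·P̄·Hᵀ + R = [446769/430]
step 1: K = P̄·Hᵀ·S⁻¹ = [-414559/446769; -11249/148923; 273790/446769]
step 1: x' = x̄ + K·y = [-4569056/446769, -777124/148923, 3938678/446769]
step 1: P' = (I − K·H)·P̄ = [258625022/446769 47715277/148923 -214926026/446769; 47715277/148923 8956379/49641 -40309330/148923; -214926026/446769 -40309330/148923 181528880/446769]
step 2: x̄ = F·x = [-23915896/446769, -637040/49641, 5703052/148923]
step 2: P̄ = F·P·Fᵀ + Q = [7056940925/446769 201720490/49641 -1703400791/148923; 201720490/49641 18603476/16547 -49214517/16547; -1703400791/148923 -49214517/16547 411975008/49641]
step 2: y = z − H·x̄ = [-6119513/148923]
step 2: S = H·P̄·Hᵀ + R = [378520913/49641]
step 2: K = P̄·Hᵀ·S⁻¹ = [-1591317172/1135562739; -127855818/378520913; 381019363/378520913]
step 2: x' = x̄ + K·y = [13807524668/3406688217, 1188865114/1135562739, -3483582023/1135562739]
step 2: P' = (I − K·H)·P̄ = [2798279245301/3406688217 515846042854/1135562739 -774564722867/1135562739; 515846042854/1135562739 96257206040/378520913 -144449736969/378520913; -774564722867/1135562739 -144449736969/378520913 216865115135/378520913]

step 0: x' = [674/215, 29/215, -264/215], P' = [11762/215 6172/215 -9272/215; 6172/215 7829/430 -5832/215; -9272/215 -5832/215 8742/215]
step 1: x' = [-4569056/446769, -777124/148923, 3938678/446769], P' = [258625022/446769 47715277/148923 -214926026/446769; 47715277/148923 8956379/49641 -40309330/148923; -214926026/446769 -40309330/148923 181528880/446769]
step 2: x' = [13807524668/3406688217, 1188865114/1135562739, -3483582023/1135562739], P' = [2798279245301/3406688217 515846042854/1135562739 -774564722867/1135562739; 515846042854/1135562739 96257206040/378520913 -144449736969/378520913; -774564722867/1135562739 -144449736969/378520913 216865115135/378520913]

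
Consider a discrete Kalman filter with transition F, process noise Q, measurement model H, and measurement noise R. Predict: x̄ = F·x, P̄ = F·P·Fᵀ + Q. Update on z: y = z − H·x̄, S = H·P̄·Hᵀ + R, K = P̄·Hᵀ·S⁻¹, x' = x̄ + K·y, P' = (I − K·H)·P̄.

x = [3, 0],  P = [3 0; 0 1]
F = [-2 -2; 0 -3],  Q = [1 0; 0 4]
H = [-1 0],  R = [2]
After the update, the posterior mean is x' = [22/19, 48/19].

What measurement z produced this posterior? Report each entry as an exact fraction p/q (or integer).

z = [-2]

x̄ = F·x = [-6, 0]
P̄ = F·P·Fᵀ + Q = [17 6; 6 13]
S = H·P̄·Hᵀ + R = [19]
K = P̄·Hᵀ·S⁻¹ = [-17/19; -6/19]
x' − x̄ = [136/19, 48/19] = K·y
y = (KᵀK)⁻¹·Kᵀ·(x' − x̄) = [-8]
z = y + H·x̄ = [-8] + [6] = [-2]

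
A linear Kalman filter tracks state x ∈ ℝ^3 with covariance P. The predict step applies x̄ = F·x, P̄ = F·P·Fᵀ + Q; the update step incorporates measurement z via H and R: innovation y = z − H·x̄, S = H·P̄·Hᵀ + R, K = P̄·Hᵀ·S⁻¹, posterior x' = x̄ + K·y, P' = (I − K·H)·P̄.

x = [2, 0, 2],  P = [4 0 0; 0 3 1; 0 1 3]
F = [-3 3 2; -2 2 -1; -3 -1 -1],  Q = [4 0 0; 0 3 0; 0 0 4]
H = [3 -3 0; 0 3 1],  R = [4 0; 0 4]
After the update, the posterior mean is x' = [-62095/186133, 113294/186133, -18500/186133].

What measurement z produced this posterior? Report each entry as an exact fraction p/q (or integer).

x̄ = F·x = [-2, -6, -8]
P̄ = F·P·Fᵀ + Q = [91 37 16; 37 30 20; 16 20 48]
S = H·P̄·Hᵀ + R = [427 51; 51 442]
K = P̄·Hᵀ·S⁻¹ = [3831/10949 45967/186133; 216/10949 45899/186133; -636/10949 46728/186133]
x' − x̄ = [310171/186133, 1230092/186133, 1470564/186133] = K·y
y = (KᵀK)⁻¹·Kᵀ·(x' − x̄) = [-15, 28]
z = y + H·x̄ = [-15, 28] + [12, -26] = [-3, 2]

z = [-3, 2]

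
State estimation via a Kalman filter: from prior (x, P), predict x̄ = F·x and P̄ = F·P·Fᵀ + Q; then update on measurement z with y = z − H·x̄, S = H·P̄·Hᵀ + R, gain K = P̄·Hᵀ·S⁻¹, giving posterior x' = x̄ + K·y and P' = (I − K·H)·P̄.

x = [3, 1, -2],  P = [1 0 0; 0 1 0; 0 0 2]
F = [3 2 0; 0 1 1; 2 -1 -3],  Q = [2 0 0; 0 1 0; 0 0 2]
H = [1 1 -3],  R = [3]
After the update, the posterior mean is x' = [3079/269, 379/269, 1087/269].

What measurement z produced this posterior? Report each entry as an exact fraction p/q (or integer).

x̄ = F·x = [11, -1, 11]
P̄ = F·P·Fᵀ + Q = [15 2 4; 2 4 -7; 4 -7 25]
S = H·P̄·Hᵀ + R = [269]
K = P̄·Hᵀ·S⁻¹ = [5/269; 27/269; -78/269]
x' − x̄ = [120/269, 648/269, -1872/269] = K·y
y = (KᵀK)⁻¹·Kᵀ·(x' − x̄) = [24]
z = y + H·x̄ = [24] + [-23] = [1]

z = [1]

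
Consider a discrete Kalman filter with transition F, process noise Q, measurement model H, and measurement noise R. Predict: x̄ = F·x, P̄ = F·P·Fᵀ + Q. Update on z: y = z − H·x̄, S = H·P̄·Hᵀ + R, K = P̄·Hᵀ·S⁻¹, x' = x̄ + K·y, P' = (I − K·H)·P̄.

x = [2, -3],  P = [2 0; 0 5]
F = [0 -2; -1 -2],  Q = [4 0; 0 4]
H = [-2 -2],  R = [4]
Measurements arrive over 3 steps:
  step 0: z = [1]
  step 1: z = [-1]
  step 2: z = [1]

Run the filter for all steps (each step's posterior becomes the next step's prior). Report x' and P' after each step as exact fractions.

step 0: x̄ = F·x = [6, 4]
step 0: P̄ = F·P·Fᵀ + Q = [24 20; 20 26]
step 0: y = z − H·x̄ = [21]
step 0: S = H·P̄·Hᵀ + R = [364]
step 0: K = P̄·Hᵀ·S⁻¹ = [-22/91; -23/91]
step 0: x' = x̄ + K·y = [12/13, -17/13]
step 0: P' = (I − K·H)·P̄ = [248/91 -204/91; -204/91 250/91]
step 1: x̄ = F·x = [34/13, 22/13]
step 1: P̄ = F·P·Fᵀ + Q = [1364/91 592/91; 592/91 796/91]
step 1: y = z − H·x̄ = [99/13]
step 1: S = H·P̄·Hᵀ + R = [13740/91]
step 1: K = P̄·Hᵀ·S⁻¹ = [-326/1145; -694/3435]
step 1: x' = x̄ + K·y = [512/1145, 176/1145]
step 1: P' = (I − K·H)·P̄ = [3148/1145 -2496/1145; -2496/1145 8876/3435]
step 2: x̄ = F·x = [-352/1145, -864/1145]
step 2: P̄ = F·P·Fᵀ + Q = [49244/3435 20528/3435; 20528/3435 28736/3435]
step 2: y = z − H·x̄ = [-1287/1145]
step 2: S = H·P̄·Hᵀ + R = [489884/3435]
step 2: K = P̄·Hᵀ·S⁻¹ = [-34886/122471; -24632/122471]
step 2: x' = x̄ + K·y = [1562/122471, -64728/122471]
step 2: P' = (I − K·H)·P̄ = [338524/122471 -268752/122471; -268752/122471 318016/122471]

step 0: x' = [12/13, -17/13], P' = [248/91 -204/91; -204/91 250/91]
step 1: x' = [512/1145, 176/1145], P' = [3148/1145 -2496/1145; -2496/1145 8876/3435]
step 2: x' = [1562/122471, -64728/122471], P' = [338524/122471 -268752/122471; -268752/122471 318016/122471]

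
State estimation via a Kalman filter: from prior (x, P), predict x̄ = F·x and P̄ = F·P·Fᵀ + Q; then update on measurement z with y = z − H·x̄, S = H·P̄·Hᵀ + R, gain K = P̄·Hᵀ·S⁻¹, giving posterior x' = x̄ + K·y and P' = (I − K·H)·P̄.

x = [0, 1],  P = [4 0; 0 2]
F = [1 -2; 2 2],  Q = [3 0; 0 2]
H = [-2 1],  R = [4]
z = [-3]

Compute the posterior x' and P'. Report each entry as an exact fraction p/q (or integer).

x̄ = F·x = [-2, 2]
P̄ = F·P·Fᵀ + Q = [15 0; 0 26]
y = z − H·x̄ = [-9]
S = H·P̄·Hᵀ + R = [90]
K = P̄·Hᵀ·S⁻¹ = [-1/3; 13/45]
x' = x̄ + K·y = [1, -3/5]
P' = (I − K·H)·P̄ = [5 26/3; 26/3 832/45]

x' = [1, -3/5]
P' = [5 26/3; 26/3 832/45]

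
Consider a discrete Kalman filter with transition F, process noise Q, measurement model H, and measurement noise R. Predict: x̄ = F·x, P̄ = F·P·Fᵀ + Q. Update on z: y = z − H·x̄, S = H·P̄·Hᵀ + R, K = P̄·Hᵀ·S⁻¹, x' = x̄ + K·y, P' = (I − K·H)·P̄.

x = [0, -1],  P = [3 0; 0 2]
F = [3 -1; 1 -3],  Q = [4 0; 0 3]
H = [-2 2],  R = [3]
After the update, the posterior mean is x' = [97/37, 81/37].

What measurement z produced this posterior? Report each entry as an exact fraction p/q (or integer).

z = [-1]

x̄ = F·x = [1, 3]
P̄ = F·P·Fᵀ + Q = [33 15; 15 24]
S = H·P̄·Hᵀ + R = [111]
K = P̄·Hᵀ·S⁻¹ = [-12/37; 6/37]
x' − x̄ = [60/37, -30/37] = K·y
y = (KᵀK)⁻¹·Kᵀ·(x' − x̄) = [-5]
z = y + H·x̄ = [-5] + [4] = [-1]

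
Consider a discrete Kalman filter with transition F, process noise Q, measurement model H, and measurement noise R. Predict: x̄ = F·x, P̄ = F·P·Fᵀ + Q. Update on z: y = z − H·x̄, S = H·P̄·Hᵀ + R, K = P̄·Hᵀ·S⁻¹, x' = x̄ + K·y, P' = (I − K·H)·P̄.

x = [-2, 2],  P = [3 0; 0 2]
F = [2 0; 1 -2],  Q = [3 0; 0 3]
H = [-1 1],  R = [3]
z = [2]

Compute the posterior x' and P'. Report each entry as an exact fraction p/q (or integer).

x̄ = F·x = [-4, -6]
P̄ = F·P·Fᵀ + Q = [15 6; 6 14]
y = z − H·x̄ = [4]
S = H·P̄·Hᵀ + R = [20]
K = P̄·Hᵀ·S⁻¹ = [-9/20; 2/5]
x' = x̄ + K·y = [-29/5, -22/5]
P' = (I − K·H)·P̄ = [219/20 48/5; 48/5 54/5]

x' = [-29/5, -22/5]
P' = [219/20 48/5; 48/5 54/5]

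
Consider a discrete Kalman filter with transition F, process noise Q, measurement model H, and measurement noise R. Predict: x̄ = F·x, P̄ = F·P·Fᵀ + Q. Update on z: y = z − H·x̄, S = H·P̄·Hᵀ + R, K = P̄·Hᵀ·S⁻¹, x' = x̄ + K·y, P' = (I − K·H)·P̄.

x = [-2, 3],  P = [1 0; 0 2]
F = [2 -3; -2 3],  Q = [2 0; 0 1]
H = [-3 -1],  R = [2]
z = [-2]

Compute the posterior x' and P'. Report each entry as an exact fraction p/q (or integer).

x' = [-17/109, 213/109]
P' = [116/109 -248/109; -248/109 658/109]

x̄ = F·x = [-13, 13]
P̄ = F·P·Fᵀ + Q = [24 -22; -22 23]
y = z − H·x̄ = [-28]
S = H·P̄·Hᵀ + R = [109]
K = P̄·Hᵀ·S⁻¹ = [-50/109; 43/109]
x' = x̄ + K·y = [-17/109, 213/109]
P' = (I − K·H)·P̄ = [116/109 -248/109; -248/109 658/109]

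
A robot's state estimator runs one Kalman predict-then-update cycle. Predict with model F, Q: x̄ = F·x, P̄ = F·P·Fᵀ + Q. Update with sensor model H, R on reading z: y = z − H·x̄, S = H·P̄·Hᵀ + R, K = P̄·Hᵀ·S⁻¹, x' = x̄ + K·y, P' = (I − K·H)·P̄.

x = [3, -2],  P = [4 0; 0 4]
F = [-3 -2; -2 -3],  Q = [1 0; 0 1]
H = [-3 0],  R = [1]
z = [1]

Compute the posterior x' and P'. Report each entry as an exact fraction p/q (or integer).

x' = [-82/239, 1008/239]
P' = [53/478 24/239; 24/239 2299/239]

x̄ = F·x = [-5, 0]
P̄ = F·P·Fᵀ + Q = [53 48; 48 53]
y = z − H·x̄ = [-14]
S = H·P̄·Hᵀ + R = [478]
K = P̄·Hᵀ·S⁻¹ = [-159/478; -72/239]
x' = x̄ + K·y = [-82/239, 1008/239]
P' = (I − K·H)·P̄ = [53/478 24/239; 24/239 2299/239]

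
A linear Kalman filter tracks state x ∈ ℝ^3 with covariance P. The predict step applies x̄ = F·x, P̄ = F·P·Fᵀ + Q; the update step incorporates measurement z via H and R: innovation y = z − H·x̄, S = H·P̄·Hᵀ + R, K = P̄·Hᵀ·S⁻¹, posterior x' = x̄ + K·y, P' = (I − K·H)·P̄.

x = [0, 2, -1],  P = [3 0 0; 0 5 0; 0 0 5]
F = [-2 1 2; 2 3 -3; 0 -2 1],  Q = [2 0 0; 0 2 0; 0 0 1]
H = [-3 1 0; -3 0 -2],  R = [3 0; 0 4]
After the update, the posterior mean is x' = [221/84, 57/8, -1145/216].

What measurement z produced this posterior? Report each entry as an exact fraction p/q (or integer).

z = [-1, 3]

x̄ = F·x = [0, 9, -5]
P̄ = F·P·Fᵀ + Q = [39 -27 0; -27 104 -45; 0 -45 26]
S = H·P̄·Hᵀ + R = [620 522; 522 459]
K = P̄·Hᵀ·S⁻¹ = [-93/224 73/336; -23/64 25/32; 103/192 -625/864]
x' − x̄ = [221/84, -15/8, -65/216] = K·y
y = (KᵀK)⁻¹·Kᵀ·(x' − x̄) = [-10, -7]
z = y + H·x̄ = [-10, -7] + [9, 10] = [-1, 3]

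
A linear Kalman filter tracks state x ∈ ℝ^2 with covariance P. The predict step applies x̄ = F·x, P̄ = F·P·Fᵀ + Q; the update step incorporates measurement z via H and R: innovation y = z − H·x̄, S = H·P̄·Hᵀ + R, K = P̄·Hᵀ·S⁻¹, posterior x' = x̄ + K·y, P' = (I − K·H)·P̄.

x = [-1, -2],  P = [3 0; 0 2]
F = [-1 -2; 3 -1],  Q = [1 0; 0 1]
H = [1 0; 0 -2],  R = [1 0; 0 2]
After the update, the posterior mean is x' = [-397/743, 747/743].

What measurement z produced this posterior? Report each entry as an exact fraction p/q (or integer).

x̄ = F·x = [5, -1]
P̄ = F·P·Fᵀ + Q = [12 -5; -5 30]
S = H·P̄·Hᵀ + R = [13 10; 10 122]
K = P̄·Hᵀ·S⁻¹ = [682/743 5/743; -5/743 -365/743]
x' − x̄ = [-4112/743, 1490/743] = K·y
y = (KᵀK)⁻¹·Kᵀ·(x' − x̄) = [-6, -4]
z = y + H·x̄ = [-6, -4] + [5, 2] = [-1, -2]

z = [-1, -2]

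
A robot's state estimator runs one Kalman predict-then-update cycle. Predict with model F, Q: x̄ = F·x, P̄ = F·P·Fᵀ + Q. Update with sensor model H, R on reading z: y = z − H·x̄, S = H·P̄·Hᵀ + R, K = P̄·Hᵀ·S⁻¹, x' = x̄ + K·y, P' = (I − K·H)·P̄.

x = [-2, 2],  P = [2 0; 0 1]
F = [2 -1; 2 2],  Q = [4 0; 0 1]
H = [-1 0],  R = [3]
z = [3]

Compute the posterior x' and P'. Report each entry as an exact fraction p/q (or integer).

x̄ = F·x = [-6, 0]
P̄ = F·P·Fᵀ + Q = [13 6; 6 13]
y = z − H·x̄ = [-3]
S = H·P̄·Hᵀ + R = [16]
K = P̄·Hᵀ·S⁻¹ = [-13/16; -3/8]
x' = x̄ + K·y = [-57/16, 9/8]
P' = (I − K·H)·P̄ = [39/16 9/8; 9/8 43/4]

x' = [-57/16, 9/8]
P' = [39/16 9/8; 9/8 43/4]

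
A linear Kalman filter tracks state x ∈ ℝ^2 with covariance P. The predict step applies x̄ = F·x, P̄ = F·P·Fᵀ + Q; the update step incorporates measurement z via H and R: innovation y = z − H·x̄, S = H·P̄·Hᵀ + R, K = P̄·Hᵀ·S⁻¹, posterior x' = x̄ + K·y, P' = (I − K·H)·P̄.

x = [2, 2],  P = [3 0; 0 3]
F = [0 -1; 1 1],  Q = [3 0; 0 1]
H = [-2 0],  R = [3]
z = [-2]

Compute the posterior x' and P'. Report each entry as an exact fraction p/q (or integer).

x' = [2/3, 8/3]
P' = [2/3 -1/3; -1/3 17/3]

x̄ = F·x = [-2, 4]
P̄ = F·P·Fᵀ + Q = [6 -3; -3 7]
y = z − H·x̄ = [-6]
S = H·P̄·Hᵀ + R = [27]
K = P̄·Hᵀ·S⁻¹ = [-4/9; 2/9]
x' = x̄ + K·y = [2/3, 8/3]
P' = (I − K·H)·P̄ = [2/3 -1/3; -1/3 17/3]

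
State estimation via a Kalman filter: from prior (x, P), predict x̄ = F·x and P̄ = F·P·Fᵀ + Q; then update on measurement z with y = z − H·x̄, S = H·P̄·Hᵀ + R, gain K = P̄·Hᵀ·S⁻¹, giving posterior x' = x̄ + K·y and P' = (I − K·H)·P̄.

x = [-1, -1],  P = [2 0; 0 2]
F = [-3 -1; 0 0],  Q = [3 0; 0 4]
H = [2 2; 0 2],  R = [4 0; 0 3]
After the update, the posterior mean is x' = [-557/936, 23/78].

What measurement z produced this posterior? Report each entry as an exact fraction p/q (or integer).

z = [-1, 1]

x̄ = F·x = [4, 0]
P̄ = F·P·Fᵀ + Q = [23 0; 0 4]
S = H·P̄·Hᵀ + R = [112 16; 16 19]
K = P̄·Hᵀ·S⁻¹ = [437/936 -46/117; 1/78 16/39]
x' − x̄ = [-4301/936, 23/78] = K·y
y = (KᵀK)⁻¹·Kᵀ·(x' − x̄) = [-9, 1]
z = y + H·x̄ = [-9, 1] + [8, 0] = [-1, 1]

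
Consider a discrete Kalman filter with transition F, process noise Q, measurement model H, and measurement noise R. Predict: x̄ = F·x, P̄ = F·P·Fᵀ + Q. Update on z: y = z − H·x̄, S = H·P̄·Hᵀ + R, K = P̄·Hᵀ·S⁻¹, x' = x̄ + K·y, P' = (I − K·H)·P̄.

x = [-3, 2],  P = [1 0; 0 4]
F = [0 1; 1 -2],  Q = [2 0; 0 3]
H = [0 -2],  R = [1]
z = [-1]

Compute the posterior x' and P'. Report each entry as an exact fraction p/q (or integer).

x' = [-26/27, 11/27]
P' = [230/81 -8/81; -8/81 20/81]

x̄ = F·x = [2, -7]
P̄ = F·P·Fᵀ + Q = [6 -8; -8 20]
y = z − H·x̄ = [-15]
S = H·P̄·Hᵀ + R = [81]
K = P̄·Hᵀ·S⁻¹ = [16/81; -40/81]
x' = x̄ + K·y = [-26/27, 11/27]
P' = (I − K·H)·P̄ = [230/81 -8/81; -8/81 20/81]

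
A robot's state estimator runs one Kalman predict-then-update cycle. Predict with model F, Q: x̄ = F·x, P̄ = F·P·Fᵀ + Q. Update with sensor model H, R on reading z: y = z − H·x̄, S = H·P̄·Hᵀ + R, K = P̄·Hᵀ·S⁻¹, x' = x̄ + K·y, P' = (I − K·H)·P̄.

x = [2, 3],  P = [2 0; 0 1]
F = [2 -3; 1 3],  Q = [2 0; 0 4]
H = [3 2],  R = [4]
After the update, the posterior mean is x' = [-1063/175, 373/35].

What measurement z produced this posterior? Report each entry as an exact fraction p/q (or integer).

x̄ = F·x = [-5, 11]
P̄ = F·P·Fᵀ + Q = [19 -5; -5 15]
S = H·P̄·Hᵀ + R = [175]
K = P̄·Hᵀ·S⁻¹ = [47/175; 3/35]
x' − x̄ = [-188/175, -12/35] = K·y
y = (KᵀK)⁻¹·Kᵀ·(x' − x̄) = [-4]
z = y + H·x̄ = [-4] + [7] = [3]

z = [3]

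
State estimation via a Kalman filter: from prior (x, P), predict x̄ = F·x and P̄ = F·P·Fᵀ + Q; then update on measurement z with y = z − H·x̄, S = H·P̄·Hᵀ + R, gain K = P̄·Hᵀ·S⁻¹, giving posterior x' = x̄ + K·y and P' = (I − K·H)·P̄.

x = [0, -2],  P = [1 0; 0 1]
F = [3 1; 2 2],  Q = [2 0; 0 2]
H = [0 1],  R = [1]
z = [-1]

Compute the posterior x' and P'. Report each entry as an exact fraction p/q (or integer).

x' = [2/11, -14/11]
P' = [68/11 8/11; 8/11 10/11]

x̄ = F·x = [-2, -4]
P̄ = F·P·Fᵀ + Q = [12 8; 8 10]
y = z − H·x̄ = [3]
S = H·P̄·Hᵀ + R = [11]
K = P̄·Hᵀ·S⁻¹ = [8/11; 10/11]
x' = x̄ + K·y = [2/11, -14/11]
P' = (I − K·H)·P̄ = [68/11 8/11; 8/11 10/11]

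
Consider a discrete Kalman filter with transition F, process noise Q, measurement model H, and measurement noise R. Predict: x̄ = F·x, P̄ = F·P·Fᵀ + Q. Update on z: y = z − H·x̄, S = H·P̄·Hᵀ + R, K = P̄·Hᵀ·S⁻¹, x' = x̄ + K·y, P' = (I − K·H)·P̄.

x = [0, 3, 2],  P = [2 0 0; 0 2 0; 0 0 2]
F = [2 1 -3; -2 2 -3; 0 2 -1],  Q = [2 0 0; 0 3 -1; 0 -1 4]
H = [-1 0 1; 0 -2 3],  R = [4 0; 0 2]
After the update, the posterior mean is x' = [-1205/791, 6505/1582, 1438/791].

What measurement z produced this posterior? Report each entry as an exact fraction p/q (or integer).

x̄ = F·x = [-3, 0, 4]
P̄ = F·P·Fᵀ + Q = [30 14 10; 14 37 13; 10 13 14]
S = H·P̄·Hᵀ + R = [28 14; 14 120]
K = P̄·Hᵀ·S⁻¹ = [-607/791 12/113; 185/1582 -69/226; 64/791 14/113]
x' − x̄ = [1168/791, 6505/1582, -1726/791] = K·y
y = (KᵀK)⁻¹·Kᵀ·(x' − x̄) = [-4, -15]
z = y + H·x̄ = [-4, -15] + [7, 12] = [3, -3]

z = [3, -3]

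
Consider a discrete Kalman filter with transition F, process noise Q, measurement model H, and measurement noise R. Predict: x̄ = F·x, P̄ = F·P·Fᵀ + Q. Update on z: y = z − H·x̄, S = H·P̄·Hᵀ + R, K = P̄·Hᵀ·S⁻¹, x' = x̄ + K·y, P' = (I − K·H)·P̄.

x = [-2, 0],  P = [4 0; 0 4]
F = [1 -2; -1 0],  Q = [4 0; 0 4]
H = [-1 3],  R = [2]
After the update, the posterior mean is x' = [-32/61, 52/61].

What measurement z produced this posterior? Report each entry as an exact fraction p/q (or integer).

x̄ = F·x = [-2, 2]
P̄ = F·P·Fᵀ + Q = [24 -4; -4 8]
S = H·P̄·Hᵀ + R = [122]
K = P̄·Hᵀ·S⁻¹ = [-18/61; 14/61]
x' − x̄ = [90/61, -70/61] = K·y
y = (KᵀK)⁻¹·Kᵀ·(x' − x̄) = [-5]
z = y + H·x̄ = [-5] + [8] = [3]

z = [3]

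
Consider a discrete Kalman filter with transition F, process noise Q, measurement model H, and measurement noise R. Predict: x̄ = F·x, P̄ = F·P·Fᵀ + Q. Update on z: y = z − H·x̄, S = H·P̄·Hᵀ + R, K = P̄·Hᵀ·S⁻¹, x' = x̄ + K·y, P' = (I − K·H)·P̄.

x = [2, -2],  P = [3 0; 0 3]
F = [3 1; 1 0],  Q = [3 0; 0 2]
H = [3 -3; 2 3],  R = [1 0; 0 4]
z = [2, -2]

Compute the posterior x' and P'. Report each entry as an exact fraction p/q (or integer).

x' = [1396/19909, -11302/19909]
P' = [3912/19909 2556/19909; 2556/19909 3380/19909]

x̄ = F·x = [4, 2]
P̄ = F·P·Fᵀ + Q = [33 9; 9 5]
y = z − H·x̄ = [-4, -16]
S = H·P̄·Hᵀ + R = [181 180; 180 289]
K = P̄·Hᵀ·S⁻¹ = [4068/19909 3873/19909; -2472/19909 3813/19909]
x' = x̄ + K·y = [1396/19909, -11302/19909]
P' = (I − K·H)·P̄ = [3912/19909 2556/19909; 2556/19909 3380/19909]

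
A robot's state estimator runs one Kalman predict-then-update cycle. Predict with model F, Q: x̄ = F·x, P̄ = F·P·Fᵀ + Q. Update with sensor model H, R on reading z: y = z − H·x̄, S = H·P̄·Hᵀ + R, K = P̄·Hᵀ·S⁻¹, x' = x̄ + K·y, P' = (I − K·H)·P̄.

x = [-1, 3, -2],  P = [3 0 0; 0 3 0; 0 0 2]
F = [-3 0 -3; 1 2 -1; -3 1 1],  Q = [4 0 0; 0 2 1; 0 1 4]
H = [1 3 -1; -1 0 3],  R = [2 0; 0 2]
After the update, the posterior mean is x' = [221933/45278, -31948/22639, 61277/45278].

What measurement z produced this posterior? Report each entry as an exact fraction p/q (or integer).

z = [-1, -1]

x̄ = F·x = [9, 7, 4]
P̄ = F·P·Fᵀ + Q = [49 -3 21; -3 19 -4; 21 -4 36]
S = H·P̄·Hᵀ + R = [222 -100; -100 249]
K = P̄·Hᵀ·S⁻¹ = [6131/45278 2504/22639; 6771/22639 1901/22639; 1977/45278 8307/22639]
x' − x̄ = [-185569/45278, -190421/22639, -119835/45278] = K·y
y = (KᵀK)⁻¹·Kᵀ·(x' − x̄) = [-27, -4]
z = y + H·x̄ = [-27, -4] + [26, 3] = [-1, -1]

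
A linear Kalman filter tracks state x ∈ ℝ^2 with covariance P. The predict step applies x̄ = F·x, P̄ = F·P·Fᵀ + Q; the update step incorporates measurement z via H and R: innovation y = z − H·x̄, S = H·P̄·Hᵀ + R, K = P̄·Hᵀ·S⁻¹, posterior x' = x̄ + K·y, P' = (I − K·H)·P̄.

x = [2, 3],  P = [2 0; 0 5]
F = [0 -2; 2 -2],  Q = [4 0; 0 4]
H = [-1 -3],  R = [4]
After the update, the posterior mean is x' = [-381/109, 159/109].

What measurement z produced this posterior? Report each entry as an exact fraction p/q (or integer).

x̄ = F·x = [-6, -2]
P̄ = F·P·Fᵀ + Q = [24 20; 20 32]
S = H·P̄·Hᵀ + R = [436]
K = P̄·Hᵀ·S⁻¹ = [-21/109; -29/109]
x' − x̄ = [273/109, 377/109] = K·y
y = (KᵀK)⁻¹·Kᵀ·(x' − x̄) = [-13]
z = y + H·x̄ = [-13] + [12] = [-1]

z = [-1]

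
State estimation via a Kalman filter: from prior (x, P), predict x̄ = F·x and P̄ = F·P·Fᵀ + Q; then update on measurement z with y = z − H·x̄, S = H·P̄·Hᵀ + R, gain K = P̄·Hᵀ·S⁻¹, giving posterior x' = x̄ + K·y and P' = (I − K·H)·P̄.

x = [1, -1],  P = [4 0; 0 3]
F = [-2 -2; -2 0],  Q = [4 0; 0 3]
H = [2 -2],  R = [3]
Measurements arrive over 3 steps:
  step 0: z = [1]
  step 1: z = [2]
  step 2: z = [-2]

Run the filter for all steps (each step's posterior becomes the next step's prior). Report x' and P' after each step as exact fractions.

step 0: x' = [-96/79, -140/79], P' = [1504/79 1456/79; 1456/79 1465/79]
step 1: x' = [32552/25889, 6060/25889], P' = [521440/25889 485440/25889; 485440/25889 468679/25889]
step 2: x' = [-33101656/8301423, -24841540/8301423], P' = [174181600/8301423 162421504/8301423; 162421504/8301423 156829225/8301423]

step 0: x̄ = F·x = [0, -2]
step 0: P̄ = F·P·Fᵀ + Q = [32 16; 16 19]
step 0: y = z − H·x̄ = [-3]
step 0: S = H·P̄·Hᵀ + R = [79]
step 0: K = P̄·Hᵀ·S⁻¹ = [32/79; -6/79]
step 0: x' = x̄ + K·y = [-96/79, -140/79]
step 0: P' = (I − K·H)·P̄ = [1504/79 1456/79; 1456/79 1465/79]
step 1: x̄ = F·x = [472/79, 192/79]
step 1: P̄ = F·P·Fᵀ + Q = [23840/79 11840/79; 11840/79 6253/79]
step 1: y = z − H·x̄ = [-402/79]
step 1: S = H·P̄·Hᵀ + R = [25889/79]
step 1: K = P̄·Hᵀ·S⁻¹ = [24000/25889; 11174/25889]
step 1: x' = x̄ + K·y = [32552/25889, 6060/25889]
step 1: P' = (I − K·H)·P̄ = [521440/25889 485440/25889; 485440/25889 468679/25889]
step 2: x̄ = F·x = [-77224/25889, -65104/25889]
step 2: P̄ = F·P·Fᵀ + Q = [7947552/25889 4027520/25889; 4027520/25889 2163427/25889]
step 2: y = z − H·x̄ = [-27538/25889]
step 2: S = H·P̄·Hᵀ + R = [8301423/25889]
step 2: K = P̄·Hᵀ·S⁻¹ = [7840064/8301423; 3728186/8301423]
step 2: x' = x̄ + K·y = [-33101656/8301423, -24841540/8301423]
step 2: P' = (I − K·H)·P̄ = [174181600/8301423 162421504/8301423; 162421504/8301423 156829225/8301423]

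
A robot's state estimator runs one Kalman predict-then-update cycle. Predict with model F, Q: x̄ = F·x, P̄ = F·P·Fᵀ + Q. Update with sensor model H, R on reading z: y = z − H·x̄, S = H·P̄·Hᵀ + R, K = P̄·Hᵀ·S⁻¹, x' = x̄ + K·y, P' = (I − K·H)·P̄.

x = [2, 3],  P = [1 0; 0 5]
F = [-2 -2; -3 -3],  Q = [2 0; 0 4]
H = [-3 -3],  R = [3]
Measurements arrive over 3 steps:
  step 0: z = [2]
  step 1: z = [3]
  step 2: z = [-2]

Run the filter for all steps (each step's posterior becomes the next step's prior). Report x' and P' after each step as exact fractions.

step 0: x' = [-164/469, -173/469], P' = [662/469 -600/469; -600/469 694/469]
step 1: x' = [-4798/20611, -13659/20611], P' = [28730/20611 -26232/20611; -26232/20611 30448/20611]
step 2: x' = [364380/895159, 310937/895159], P' = [1247570/895159 -1139208/895159; -1139208/895159 1322362/895159]

step 0: x̄ = F·x = [-10, -15]
step 0: P̄ = F·P·Fᵀ + Q = [26 36; 36 58]
step 0: y = z − H·x̄ = [-73]
step 0: S = H·P̄·Hᵀ + R = [1407]
step 0: K = P̄·Hᵀ·S⁻¹ = [-62/469; -94/469]
step 0: x' = x̄ + K·y = [-164/469, -173/469]
step 0: P' = (I − K·H)·P̄ = [662/469 -600/469; -600/469 694/469]
step 1: x̄ = F·x = [674/469, 1011/469]
step 1: P̄ = F·P·Fᵀ + Q = [1562/469 936/469; 936/469 3280/469]
step 1: y = z − H·x̄ = [6462/469]
step 1: S = H·P̄·Hᵀ + R = [61833/469]
step 1: K = P̄·Hᵀ·S⁻¹ = [-2498/20611; -4216/20611]
step 1: x' = x̄ + K·y = [-4798/20611, -13659/20611]
step 1: P' = (I − K·H)·P̄ = [28730/20611 -26232/20611; -26232/20611 30448/20611]
step 2: x̄ = F·x = [36914/20611, 55371/20611]
step 2: P̄ = F·P·Fᵀ + Q = [68078/20611 40284/20611; 40284/20611 142870/20611]
step 2: y = z − H·x̄ = [235633/20611]
step 2: S = H·P̄·Hᵀ + R = [2685477/20611]
step 2: K = P̄·Hᵀ·S⁻¹ = [-108362/895159; -183154/895159]
step 2: x' = x̄ + K·y = [364380/895159, 310937/895159]
step 2: P' = (I − K·H)·P̄ = [1247570/895159 -1139208/895159; -1139208/895159 1322362/895159]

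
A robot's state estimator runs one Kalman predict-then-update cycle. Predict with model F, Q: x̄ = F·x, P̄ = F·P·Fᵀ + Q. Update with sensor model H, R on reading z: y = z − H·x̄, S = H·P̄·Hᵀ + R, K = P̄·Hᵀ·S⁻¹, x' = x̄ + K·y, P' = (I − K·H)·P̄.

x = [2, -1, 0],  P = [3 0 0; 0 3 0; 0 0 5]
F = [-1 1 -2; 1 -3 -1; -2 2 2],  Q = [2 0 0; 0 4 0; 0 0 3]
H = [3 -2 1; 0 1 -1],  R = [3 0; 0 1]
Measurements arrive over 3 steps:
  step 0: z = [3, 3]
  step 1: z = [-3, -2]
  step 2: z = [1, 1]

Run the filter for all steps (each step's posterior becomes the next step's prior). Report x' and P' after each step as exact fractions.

step 0: x' = [87185/44669, 2837/44669, -129878/44669], P' = [37572/44669 51614/44669 31474/44669; 51614/44669 146993/44669 130045/44669; 31474/44669 130045/44669 157196/44669]
step 1: x' = [-100138789/47469646, -16925911/6781378, -20316487/23734823], P' = [32211201/47469646 37243567/47469646 1167685/3390689; 37243567/47469646 106013071/47469646 43144078/23734823; 1167685/3390689 43144078/23734823 56355482/23734823]
step 2: x' = [500921212508/421064267681, 794639044003/421064267681, 386346868489/421064267681], P' = [563201808465/842128535362 642756771859/842128535362 138063752449/421064267681; 642756771859/842128535362 1838985481471/842128535362 747981670588/421064267681; 138063752449/421064267681 747981670588/421064267681 984092935292/421064267681]

step 0: x̄ = F·x = [-3, 5, -6]
step 0: P̄ = F·P·Fᵀ + Q = [28 -2 -8; -2 39 -34; -8 -34 47]
step 0: y = z − H·x̄ = [28, -8]
step 0: S = H·P̄·Hᵀ + R = [570 -209; -209 155]
step 0: K = P̄·Hᵀ·S⁻¹ = [13654/44669 1060/2351; -3033/44669 892/2351; -2824/44669 -1429/2351]
step 0: x' = x̄ + K·y = [87185/44669, 2837/44669, -129878/44669]
step 0: P' = (I − K·H)·P̄ = [37572/44669 51614/44669 31474/44669; 51614/44669 146993/44669 130045/44669; 31474/44669 130045/44669 157196/44669]
step 1: x̄ = F·x = [9232/2351, 208552/44669, -428452/44669]
step 1: P̄ = F·P·Fᵀ + Q = [21325/2351 34792/2351 -34908/2351; 34792/2351 2104019/44669 -1773046/44669; -34908/2351 -1773046/44669 1876707/44669]
step 1: y = z − H·x̄ = [185325/44669, -726342/44669]
step 1: S = H·P̄·Hᵀ + R = [9253461/44669 -7430983/44669; -7430983/44669 7571487/44669]
step 1: K = P̄·Hᵀ·S⁻¹ = [12831353/47469646 20895977/47469646; -4669095/47469646 2817845/6781378; -1803763/23734823 -13211404/23734823]
step 1: x' = x̄ + K·y = [-100138789/47469646, -16925911/6781378, -20316487/23734823]
step 1: P' = (I − K·H)·P̄ = [32211201/47469646 37243567/47469646 1167685/3390689; 37243567/47469646 106013071/47469646 43144078/23734823; 1167685/3390689 43144078/23734823 56355482/23734823]
step 2: x̄ = F·x = [31461680/23734823, 147969158/23734823, -58975562/23734823]
step 2: P̄ = F·P·Fᵀ + Q = [164879011/23734823 219619486/23734823 -231625356/23734823; 219619486/23734823 775245371/23734823 -626444554/23734823; -231625356/23734823 -626444554/23734823 703862937/23734823]
step 2: y = z − H·x̄ = [284263661/23734823, -183209897/23734823]
step 2: S = H·P̄·Hᵀ + R = [3840552237/23734823 -2779952815/23734823; -2779952815/23734823 2755732239/23734823]
step 2: K = P̄·Hᵀ·S⁻¹ = [226739795525/842128535362 366629266961/842128535362; -84579102063/842128535362 343022140295/842128535362; -32559716179/421064267681 -236111264704/421064267681]
step 2: x' = x̄ + K·y = [500921212508/421064267681, 794639044003/421064267681, 386346868489/421064267681]
step 2: P' = (I − K·H)·P̄ = [563201808465/842128535362 642756771859/842128535362 138063752449/421064267681; 642756771859/842128535362 1838985481471/842128535362 747981670588/421064267681; 138063752449/421064267681 747981670588/421064267681 984092935292/421064267681]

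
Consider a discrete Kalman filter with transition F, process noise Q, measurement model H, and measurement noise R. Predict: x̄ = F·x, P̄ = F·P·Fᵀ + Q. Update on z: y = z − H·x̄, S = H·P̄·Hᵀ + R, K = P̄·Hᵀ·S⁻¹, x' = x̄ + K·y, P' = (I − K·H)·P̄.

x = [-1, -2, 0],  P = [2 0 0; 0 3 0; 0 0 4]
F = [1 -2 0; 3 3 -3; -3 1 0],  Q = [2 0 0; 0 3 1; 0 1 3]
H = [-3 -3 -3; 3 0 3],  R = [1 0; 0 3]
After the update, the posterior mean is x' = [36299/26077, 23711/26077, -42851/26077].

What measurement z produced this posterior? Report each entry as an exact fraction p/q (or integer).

z = [-2, -1]

x̄ = F·x = [3, -9, 1]
P̄ = F·P·Fᵀ + Q = [16 -12 -12; -12 84 -8; -12 -8 24]
S = H·P̄·Hᵀ + R = [541 36; 36 147]
K = P̄·Hᵀ·S⁻¹ = [1032/26077 1876/26077; -8688/26077 -8516/26077; -1020/26077 6636/26077]
x' − x̄ = [-41932/26077, 258404/26077, -68928/26077] = K·y
y = (KᵀK)⁻¹·Kᵀ·(x' − x̄) = [-17, -13]
z = y + H·x̄ = [-17, -13] + [15, 12] = [-2, -1]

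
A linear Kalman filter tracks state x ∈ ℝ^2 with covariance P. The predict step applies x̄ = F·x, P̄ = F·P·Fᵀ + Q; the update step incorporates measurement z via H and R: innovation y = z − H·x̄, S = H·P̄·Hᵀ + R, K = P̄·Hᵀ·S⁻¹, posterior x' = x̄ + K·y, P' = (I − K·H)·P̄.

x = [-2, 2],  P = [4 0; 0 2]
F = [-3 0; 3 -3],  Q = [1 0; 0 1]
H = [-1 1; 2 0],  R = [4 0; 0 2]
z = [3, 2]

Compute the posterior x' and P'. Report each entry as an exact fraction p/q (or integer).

x̄ = F·x = [6, -12]
P̄ = F·P·Fᵀ + Q = [37 -36; -36 55]
y = z − H·x̄ = [21, -10]
S = H·P̄·Hᵀ + R = [168 -146; -146 150]
K = P̄·Hᵀ·S⁻¹ = [-73/1942 887/1942; 1569/1942 595/1942]
x' = x̄ + K·y = [1249/1942, 3695/1942]
P' = (I − K·H)·P̄ = [887/1942 595/1942; 595/1942 6871/1942]

x' = [1249/1942, 3695/1942]
P' = [887/1942 595/1942; 595/1942 6871/1942]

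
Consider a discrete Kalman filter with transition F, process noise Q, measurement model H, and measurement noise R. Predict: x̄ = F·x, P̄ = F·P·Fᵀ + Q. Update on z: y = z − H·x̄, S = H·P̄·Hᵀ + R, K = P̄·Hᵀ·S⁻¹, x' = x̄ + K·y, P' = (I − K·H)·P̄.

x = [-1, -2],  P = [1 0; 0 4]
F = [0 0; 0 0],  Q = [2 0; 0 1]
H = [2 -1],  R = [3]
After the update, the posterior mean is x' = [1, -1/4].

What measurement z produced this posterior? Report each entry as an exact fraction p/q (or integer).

z = [3]

x̄ = F·x = [0, 0]
P̄ = F·P·Fᵀ + Q = [2 0; 0 1]
S = H·P̄·Hᵀ + R = [12]
K = P̄·Hᵀ·S⁻¹ = [1/3; -1/12]
x' − x̄ = [1, -1/4] = K·y
y = (KᵀK)⁻¹·Kᵀ·(x' − x̄) = [3]
z = y + H·x̄ = [3] + [0] = [3]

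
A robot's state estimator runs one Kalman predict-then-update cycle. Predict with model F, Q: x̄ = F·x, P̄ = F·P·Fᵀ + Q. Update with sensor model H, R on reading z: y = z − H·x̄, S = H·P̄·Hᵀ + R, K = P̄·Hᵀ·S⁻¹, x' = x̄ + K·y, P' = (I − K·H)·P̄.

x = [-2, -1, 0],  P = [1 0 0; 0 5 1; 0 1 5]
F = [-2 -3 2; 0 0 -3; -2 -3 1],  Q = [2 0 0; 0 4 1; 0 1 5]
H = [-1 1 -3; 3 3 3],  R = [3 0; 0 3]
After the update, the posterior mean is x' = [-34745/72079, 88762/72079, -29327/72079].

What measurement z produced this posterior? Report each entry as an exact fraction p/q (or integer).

x̄ = F·x = [7, 0, 7]
P̄ = F·P·Fᵀ + Q = [59 -21 50; -21 49 -5; 50 -5 53]
S = H·P̄·Hᵀ + R = [960 -1077; -1077 1884]
K = P̄·Hᵀ·S⁻¹ = [-49664/216237 1910/216237; 78151/216237 52595/216237; -28846/216237 17254/216237]
x' − x̄ = [-539298/72079, 88762/72079, -533880/72079] = K·y
y = (KᵀK)⁻¹·Kᵀ·(x' − x̄) = [31, -41]
z = y + H·x̄ = [31, -41] + [-28, 42] = [3, 1]

z = [3, 1]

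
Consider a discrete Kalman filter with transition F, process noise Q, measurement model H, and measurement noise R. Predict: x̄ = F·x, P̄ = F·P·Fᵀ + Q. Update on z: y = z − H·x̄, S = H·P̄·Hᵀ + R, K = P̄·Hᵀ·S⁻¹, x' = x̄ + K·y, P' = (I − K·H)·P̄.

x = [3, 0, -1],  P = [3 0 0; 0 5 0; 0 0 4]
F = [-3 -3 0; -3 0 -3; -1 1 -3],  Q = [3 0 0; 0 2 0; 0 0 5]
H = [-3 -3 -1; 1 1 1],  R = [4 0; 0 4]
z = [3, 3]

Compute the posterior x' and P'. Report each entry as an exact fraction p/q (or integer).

x' = [-46791/10339, 17802/10339, 56466/10339]
P' = [111693/10339 -80253/10339 -72372/10339; -80253/10339 65559/10339 40588/10339; -72372/10339 40588/10339 80046/10339]

x̄ = F·x = [-9, -6, 0]
P̄ = F·P·Fᵀ + Q = [75 27 -6; 27 65 45; -6 45 49]
y = z − H·x̄ = [-42, 18]
S = H·P̄·Hᵀ + R = [2033 -787; -787 325]
K = P̄·Hᵀ·S⁻¹ = [-5487/10339 -10233/10339; 1747/20678 12947/20678; 7653/20678 24131/20678]
x' = x̄ + K·y = [-46791/10339, 17802/10339, 56466/10339]
P' = (I − K·H)·P̄ = [111693/10339 -80253/10339 -72372/10339; -80253/10339 65559/10339 40588/10339; -72372/10339 40588/10339 80046/10339]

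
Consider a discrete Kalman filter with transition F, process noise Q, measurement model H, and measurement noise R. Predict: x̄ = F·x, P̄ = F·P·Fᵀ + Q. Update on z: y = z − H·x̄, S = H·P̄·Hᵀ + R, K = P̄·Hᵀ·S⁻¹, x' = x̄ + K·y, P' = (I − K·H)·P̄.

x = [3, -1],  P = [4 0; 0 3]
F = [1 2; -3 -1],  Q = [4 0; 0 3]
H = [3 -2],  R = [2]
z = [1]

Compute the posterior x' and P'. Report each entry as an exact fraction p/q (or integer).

x' = [-581/283, -1022/283]
P' = [1052/283 1530/283; 1530/283 2364/283]

x̄ = F·x = [1, -8]
P̄ = F·P·Fᵀ + Q = [20 -18; -18 42]
y = z − H·x̄ = [-18]
S = H·P̄·Hᵀ + R = [566]
K = P̄·Hᵀ·S⁻¹ = [48/283; -69/283]
x' = x̄ + K·y = [-581/283, -1022/283]
P' = (I − K·H)·P̄ = [1052/283 1530/283; 1530/283 2364/283]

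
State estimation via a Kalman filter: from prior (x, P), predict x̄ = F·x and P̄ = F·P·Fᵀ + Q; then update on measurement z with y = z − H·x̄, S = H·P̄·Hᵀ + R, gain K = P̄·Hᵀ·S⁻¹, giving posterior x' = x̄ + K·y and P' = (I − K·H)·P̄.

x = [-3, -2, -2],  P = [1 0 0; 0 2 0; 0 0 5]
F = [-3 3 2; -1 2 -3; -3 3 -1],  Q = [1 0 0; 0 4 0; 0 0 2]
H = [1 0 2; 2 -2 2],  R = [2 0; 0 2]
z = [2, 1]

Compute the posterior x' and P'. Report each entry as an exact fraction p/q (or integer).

x̄ = F·x = [-1, 5, 5]
P̄ = F·P·Fᵀ + Q = [48 -15 17; -15 58 30; 17 30 34]
y = z − H·x̄ = [-7, 3]
S = H·P̄·Hᵀ + R = [254 244; 244 578]
K = P̄·Hᵀ·S⁻¹ = [2089/21819 5158/21819; 23497/43638 -8206/21819; 19441/43638 -2518/21819]
x' = x̄ + K·y = [-20968/21819, 4475/43638, 66995/43638]
P' = (I − K·H)·P̄ = [50734/21819 22298/21819 -23278/21819; 22298/21819 62207/43638 1199/43638; -23278/21819 1199/43638 42719/43638]

x' = [-20968/21819, 4475/43638, 66995/43638]
P' = [50734/21819 22298/21819 -23278/21819; 22298/21819 62207/43638 1199/43638; -23278/21819 1199/43638 42719/43638]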